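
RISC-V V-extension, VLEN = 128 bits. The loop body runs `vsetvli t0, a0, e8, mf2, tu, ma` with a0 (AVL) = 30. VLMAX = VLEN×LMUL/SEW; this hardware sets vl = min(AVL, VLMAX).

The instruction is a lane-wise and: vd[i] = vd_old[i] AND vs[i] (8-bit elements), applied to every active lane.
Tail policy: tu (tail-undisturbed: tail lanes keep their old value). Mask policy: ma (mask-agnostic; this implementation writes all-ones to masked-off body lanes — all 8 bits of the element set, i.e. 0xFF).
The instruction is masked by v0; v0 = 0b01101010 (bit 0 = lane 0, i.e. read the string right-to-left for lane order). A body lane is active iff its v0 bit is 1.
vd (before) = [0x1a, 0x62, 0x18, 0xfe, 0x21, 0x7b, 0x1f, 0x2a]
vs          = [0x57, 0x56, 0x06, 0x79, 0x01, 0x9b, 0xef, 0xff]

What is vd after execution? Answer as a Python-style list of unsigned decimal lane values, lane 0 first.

vd = [255, 66, 255, 120, 255, 27, 15, 255]

VLMAX = (128 × 1/2) / 8 = 8 lanes
vl = min(AVL, VLMAX) = min(30, 8) = 8
lane  0: mask-off/ones ⇒ 0xff
lane  1: and(0x62,0x56) ⇒ 0x42
lane  2: mask-off/ones ⇒ 0xff
lane  3: and(0xfe,0x79) ⇒ 0x78
lane  4: mask-off/ones ⇒ 0xff
lane  5: and(0x7b,0x9b) ⇒ 0x1b
lane  6: and(0x1f,0xef) ⇒ 0x0f
lane  7: mask-off/ones ⇒ 0xff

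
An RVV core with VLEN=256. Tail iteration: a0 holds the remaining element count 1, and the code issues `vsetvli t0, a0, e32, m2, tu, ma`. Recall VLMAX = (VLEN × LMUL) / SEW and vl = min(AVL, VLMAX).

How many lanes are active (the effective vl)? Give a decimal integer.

lanes per group: 256·2/32 = 16
AVL=1 ≤ VLMAX=16, so vl = 1

vl = 1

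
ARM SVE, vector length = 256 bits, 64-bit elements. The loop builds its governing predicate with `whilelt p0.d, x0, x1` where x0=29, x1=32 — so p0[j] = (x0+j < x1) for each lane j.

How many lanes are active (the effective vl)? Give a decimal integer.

vl = 3

register lanes = 256/64 = 4
active while 29+j < 32, i.e. j ∈ [0,3) capped at 4 ⇒ 3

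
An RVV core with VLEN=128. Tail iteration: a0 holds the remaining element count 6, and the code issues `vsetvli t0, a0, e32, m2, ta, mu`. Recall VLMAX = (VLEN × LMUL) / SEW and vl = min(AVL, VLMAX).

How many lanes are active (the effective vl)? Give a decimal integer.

vl = 6

lanes per group: 128·2/32 = 8
vl = min(AVL, VLMAX) = min(6, 8) = 6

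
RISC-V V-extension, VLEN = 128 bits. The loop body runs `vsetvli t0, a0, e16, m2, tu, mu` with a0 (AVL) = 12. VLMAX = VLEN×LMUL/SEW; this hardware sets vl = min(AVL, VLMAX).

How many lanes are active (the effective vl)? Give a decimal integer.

vl = 12

VLMAX = (128 × 2) / 16 = 16 lanes
vl ← min(12, 16) = 12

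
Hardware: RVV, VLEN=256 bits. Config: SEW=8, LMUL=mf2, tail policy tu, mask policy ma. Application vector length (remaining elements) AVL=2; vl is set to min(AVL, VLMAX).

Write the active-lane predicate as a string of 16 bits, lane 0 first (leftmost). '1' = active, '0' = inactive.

predicate = 1100000000000000

VLMAX = (256 × 1/2) / 8 = 16 lanes
vl ← min(2, 16) = 2
bits (lane 0 leftmost): 1100000000000000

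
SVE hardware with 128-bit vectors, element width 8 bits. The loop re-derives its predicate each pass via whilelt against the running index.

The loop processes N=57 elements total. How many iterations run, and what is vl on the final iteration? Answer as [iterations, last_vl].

128-bit reg / 8-bit elem → 16 lanes
57 elements at 16/iter → 4 passes, remainder 9 on the last

[iterations, last_vl] = [4, 9]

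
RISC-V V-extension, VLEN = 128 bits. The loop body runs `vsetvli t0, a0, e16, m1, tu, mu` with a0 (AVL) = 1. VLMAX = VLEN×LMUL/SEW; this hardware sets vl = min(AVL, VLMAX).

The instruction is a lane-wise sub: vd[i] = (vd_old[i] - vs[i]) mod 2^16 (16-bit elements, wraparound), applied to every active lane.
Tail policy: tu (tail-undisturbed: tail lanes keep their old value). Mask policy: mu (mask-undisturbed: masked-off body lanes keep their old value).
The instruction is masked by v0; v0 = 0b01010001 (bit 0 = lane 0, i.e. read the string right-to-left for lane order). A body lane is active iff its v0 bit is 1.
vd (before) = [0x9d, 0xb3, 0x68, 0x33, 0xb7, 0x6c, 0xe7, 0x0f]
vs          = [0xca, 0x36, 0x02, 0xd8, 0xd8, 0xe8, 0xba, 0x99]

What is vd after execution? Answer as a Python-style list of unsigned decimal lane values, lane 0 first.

VLMAX = (128 × 1) / 16 = 8 lanes
vl = min(AVL, VLMAX) = min(1, 8) = 1
  i=0: sub(0x9d,0xca) → 65491
  i=1: tail/keep → 179
  i=2: tail/keep → 104
  i=3: tail/keep → 51
  i=4: tail/keep → 183
  i=5: tail/keep → 108
  i=6: tail/keep → 231
  i=7: tail/keep → 15

vd = [65491, 179, 104, 51, 183, 108, 231, 15]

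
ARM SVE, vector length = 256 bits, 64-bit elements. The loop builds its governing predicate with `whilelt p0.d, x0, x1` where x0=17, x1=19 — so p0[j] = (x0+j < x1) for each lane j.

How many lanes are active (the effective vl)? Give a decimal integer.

vl = 2

register lanes = 256/64 = 4
whilelt: lane j active iff 17+j < 19 → j < 2 → 2 active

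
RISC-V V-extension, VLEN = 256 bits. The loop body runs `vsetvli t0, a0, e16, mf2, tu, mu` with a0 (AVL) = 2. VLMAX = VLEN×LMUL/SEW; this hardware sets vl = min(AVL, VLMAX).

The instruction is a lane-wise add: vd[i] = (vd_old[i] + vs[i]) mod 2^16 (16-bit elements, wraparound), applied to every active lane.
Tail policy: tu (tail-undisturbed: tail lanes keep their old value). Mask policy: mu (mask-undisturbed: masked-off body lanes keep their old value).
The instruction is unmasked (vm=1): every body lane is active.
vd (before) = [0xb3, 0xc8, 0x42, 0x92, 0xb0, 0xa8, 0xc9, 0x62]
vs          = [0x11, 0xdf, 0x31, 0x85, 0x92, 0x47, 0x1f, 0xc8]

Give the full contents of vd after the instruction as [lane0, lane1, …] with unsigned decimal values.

VLMAX = (256 × 1/2) / 16 = 8 lanes
vl ← min(2, 8) = 2
[0] add(0xb3,0x11) = 0xc4
[1] add(0xc8,0xdf) = 0x1a7
[2] tail/keep = 0x42
[3] tail/keep = 0x92
[4] tail/keep = 0xb0
[5] tail/keep = 0xa8
[6] tail/keep = 0xc9
[7] tail/keep = 0x62

vd = [196, 423, 66, 146, 176, 168, 201, 98]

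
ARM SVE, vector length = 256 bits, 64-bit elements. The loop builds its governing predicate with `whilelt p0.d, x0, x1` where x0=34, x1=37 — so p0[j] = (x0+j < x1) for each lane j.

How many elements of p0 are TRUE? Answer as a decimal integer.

lane count: 256 div 64 = 4
active while 34+j < 37, i.e. j ∈ [0,3) capped at 4 ⇒ 3

vl = 3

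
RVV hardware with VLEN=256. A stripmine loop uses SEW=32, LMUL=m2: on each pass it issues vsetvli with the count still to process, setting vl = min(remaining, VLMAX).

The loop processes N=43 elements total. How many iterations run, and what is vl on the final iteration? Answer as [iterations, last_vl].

lanes per group: 256·2/32 = 16
N=43: ⌈43/16⌉ = 3 iters; last vl = 43 − 2×16 = 11

[iterations, last_vl] = [3, 11]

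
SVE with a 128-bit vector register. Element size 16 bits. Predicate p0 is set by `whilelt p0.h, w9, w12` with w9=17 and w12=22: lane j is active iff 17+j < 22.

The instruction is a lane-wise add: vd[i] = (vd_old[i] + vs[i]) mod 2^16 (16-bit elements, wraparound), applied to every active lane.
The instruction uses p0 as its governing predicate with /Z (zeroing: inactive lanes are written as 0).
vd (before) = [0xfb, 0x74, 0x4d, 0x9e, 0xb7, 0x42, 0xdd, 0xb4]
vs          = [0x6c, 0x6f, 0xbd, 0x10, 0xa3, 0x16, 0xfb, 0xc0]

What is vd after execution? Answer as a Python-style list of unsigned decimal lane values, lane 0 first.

vd = [359, 227, 266, 174, 346, 0, 0, 0]

lane count: 128 div 16 = 8
active while 17+j < 22, i.e. j ∈ [0,5) capped at 8 ⇒ 5
lane  0: add(0xfb,0x6c) ⇒ 0x167
lane  1: add(0x74,0x6f) ⇒ 0xe3
lane  2: add(0x4d,0xbd) ⇒ 0x10a
lane  3: add(0x9e,0x10) ⇒ 0xae
lane  4: add(0xb7,0xa3) ⇒ 0x15a
lane  5: tail/zero ⇒ 0x00
lane  6: tail/zero ⇒ 0x00
lane  7: tail/zero ⇒ 0x00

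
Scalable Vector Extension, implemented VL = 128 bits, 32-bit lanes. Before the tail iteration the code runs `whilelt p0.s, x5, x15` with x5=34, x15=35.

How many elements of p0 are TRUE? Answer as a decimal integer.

vl = 1

lane count: 128 div 32 = 4
whilelt: lane j active iff 34+j < 35 → j < 1 → 1 active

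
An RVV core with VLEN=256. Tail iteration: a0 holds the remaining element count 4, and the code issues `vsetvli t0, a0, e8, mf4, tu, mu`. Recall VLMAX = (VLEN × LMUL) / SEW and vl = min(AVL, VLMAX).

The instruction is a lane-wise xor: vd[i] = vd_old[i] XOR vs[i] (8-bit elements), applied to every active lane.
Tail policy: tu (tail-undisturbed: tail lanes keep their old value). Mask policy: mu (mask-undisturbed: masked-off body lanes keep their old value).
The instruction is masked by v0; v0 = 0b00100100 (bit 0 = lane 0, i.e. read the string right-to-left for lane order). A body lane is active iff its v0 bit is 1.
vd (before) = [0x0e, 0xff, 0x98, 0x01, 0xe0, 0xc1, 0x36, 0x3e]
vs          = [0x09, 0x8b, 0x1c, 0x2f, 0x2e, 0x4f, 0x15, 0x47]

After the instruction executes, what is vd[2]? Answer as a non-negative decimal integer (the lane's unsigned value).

lanes per group: 256·1/4/8 = 8
AVL=4 ≤ VLMAX=8, so vl = 4
vd[0] mask-off/keep -> 0x0e
vd[1] mask-off/keep -> 0xff
vd[2] xor(0x98,0x1c) -> 0x84
vd[3] mask-off/keep -> 0x01
vd[4] tail/keep -> 0xe0
vd[5] tail/keep -> 0xc1
vd[6] tail/keep -> 0x36
vd[7] tail/keep -> 0x3e

vd[2] = 132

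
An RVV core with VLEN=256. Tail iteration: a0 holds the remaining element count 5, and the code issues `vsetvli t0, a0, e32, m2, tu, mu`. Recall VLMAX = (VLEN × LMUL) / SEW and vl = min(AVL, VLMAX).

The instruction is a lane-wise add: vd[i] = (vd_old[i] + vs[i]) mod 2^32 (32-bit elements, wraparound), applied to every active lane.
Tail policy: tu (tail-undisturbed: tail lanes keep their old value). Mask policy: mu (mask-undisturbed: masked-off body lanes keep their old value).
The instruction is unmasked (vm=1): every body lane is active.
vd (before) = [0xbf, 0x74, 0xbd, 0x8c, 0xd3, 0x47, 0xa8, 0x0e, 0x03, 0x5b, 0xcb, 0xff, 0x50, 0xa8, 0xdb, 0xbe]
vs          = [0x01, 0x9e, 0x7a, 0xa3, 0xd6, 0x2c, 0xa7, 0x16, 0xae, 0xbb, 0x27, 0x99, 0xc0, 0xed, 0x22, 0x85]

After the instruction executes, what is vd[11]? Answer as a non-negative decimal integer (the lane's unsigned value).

lanes per group: 256·2/32 = 16
vl ← min(5, 16) = 5
vd[0] add(0xbf,0x01) -> 0xc0
vd[1] add(0x74,0x9e) -> 0x112
vd[2] add(0xbd,0x7a) -> 0x137
vd[3] add(0x8c,0xa3) -> 0x12f
vd[4] add(0xd3,0xd6) -> 0x1a9
vd[5] tail/keep -> 0x47
vd[6] tail/keep -> 0xa8
vd[7] tail/keep -> 0x0e
vd[8] tail/keep -> 0x03
vd[9] tail/keep -> 0x5b
vd[10] tail/keep -> 0xcb
vd[11] tail/keep -> 0xff
vd[12] tail/keep -> 0x50
vd[13] tail/keep -> 0xa8
vd[14] tail/keep -> 0xdb
vd[15] tail/keep -> 0xbe

vd[11] = 255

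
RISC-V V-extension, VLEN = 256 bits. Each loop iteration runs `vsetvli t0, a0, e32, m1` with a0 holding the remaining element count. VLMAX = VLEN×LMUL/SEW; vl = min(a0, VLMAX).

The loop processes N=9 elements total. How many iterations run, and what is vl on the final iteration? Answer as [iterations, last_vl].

VLMAX = (256 × 1) / 32 = 8 lanes
N=9: ⌈9/8⌉ = 2 iters; last vl = 9 − 1×8 = 1

[iterations, last_vl] = [2, 1]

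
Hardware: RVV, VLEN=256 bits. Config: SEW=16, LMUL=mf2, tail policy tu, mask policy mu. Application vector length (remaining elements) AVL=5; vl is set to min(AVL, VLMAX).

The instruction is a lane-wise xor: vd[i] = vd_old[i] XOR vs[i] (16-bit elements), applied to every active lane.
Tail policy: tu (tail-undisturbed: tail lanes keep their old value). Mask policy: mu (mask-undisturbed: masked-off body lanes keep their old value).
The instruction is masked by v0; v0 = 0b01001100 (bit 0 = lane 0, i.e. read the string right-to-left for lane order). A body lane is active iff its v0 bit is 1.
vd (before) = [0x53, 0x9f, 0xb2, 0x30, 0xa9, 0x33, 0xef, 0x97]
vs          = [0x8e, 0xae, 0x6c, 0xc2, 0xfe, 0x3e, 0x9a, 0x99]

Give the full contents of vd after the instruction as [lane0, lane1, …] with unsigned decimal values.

vd = [83, 159, 222, 242, 169, 51, 239, 151]

lanes per group: 256·1/2/16 = 8
vl ← min(5, 8) = 5
  i=0: mask-off/keep → 83
  i=1: mask-off/keep → 159
  i=2: xor(0xb2,0x6c) → 222
  i=3: xor(0x30,0xc2) → 242
  i=4: mask-off/keep → 169
  i=5: tail/keep → 51
  i=6: tail/keep → 239
  i=7: tail/keep → 151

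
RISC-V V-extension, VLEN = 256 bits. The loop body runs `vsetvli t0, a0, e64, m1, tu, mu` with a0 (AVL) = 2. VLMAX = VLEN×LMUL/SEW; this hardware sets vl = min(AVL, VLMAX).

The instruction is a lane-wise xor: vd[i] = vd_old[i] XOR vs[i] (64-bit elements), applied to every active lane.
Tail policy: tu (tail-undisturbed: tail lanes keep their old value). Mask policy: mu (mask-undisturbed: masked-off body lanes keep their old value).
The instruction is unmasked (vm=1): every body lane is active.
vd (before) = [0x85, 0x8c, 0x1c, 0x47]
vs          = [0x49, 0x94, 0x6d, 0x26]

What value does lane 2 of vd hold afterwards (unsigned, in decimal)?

lanes per group: 256·1/64 = 4
vl = min(AVL, VLMAX) = min(2, 4) = 2
lane  0: xor(0x85,0x49) ⇒ 0xcc
lane  1: xor(0x8c,0x94) ⇒ 0x18
lane  2: tail/keep ⇒ 0x1c
lane  3: tail/keep ⇒ 0x47

vd[2] = 28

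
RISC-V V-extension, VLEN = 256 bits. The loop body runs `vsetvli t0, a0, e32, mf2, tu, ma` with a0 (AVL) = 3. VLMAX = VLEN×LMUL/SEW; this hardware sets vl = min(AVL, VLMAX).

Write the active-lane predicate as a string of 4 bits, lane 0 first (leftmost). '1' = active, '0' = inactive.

predicate = 1110

VLMAX = VLEN×LMUL/SEW = 256×1/2/32 = 4
vl = min(AVL, VLMAX) = min(3, 4) = 3
bits (lane 0 leftmost): 1110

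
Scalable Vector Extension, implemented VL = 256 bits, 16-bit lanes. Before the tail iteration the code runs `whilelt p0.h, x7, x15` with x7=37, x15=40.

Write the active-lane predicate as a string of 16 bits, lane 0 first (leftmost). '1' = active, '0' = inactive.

lane count: 256 div 16 = 16
p0[j] = (37+j < 40); true for j=0..2 → 3 lanes set
bits (lane 0 leftmost): 1110000000000000

predicate = 1110000000000000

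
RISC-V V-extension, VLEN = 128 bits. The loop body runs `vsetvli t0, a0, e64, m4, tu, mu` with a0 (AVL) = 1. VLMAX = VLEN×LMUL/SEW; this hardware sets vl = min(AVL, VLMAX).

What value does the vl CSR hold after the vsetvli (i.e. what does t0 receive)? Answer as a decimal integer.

vl = 1

VLMAX = (128 × 4) / 64 = 8 lanes
vl = min(AVL, VLMAX) = min(1, 8) = 1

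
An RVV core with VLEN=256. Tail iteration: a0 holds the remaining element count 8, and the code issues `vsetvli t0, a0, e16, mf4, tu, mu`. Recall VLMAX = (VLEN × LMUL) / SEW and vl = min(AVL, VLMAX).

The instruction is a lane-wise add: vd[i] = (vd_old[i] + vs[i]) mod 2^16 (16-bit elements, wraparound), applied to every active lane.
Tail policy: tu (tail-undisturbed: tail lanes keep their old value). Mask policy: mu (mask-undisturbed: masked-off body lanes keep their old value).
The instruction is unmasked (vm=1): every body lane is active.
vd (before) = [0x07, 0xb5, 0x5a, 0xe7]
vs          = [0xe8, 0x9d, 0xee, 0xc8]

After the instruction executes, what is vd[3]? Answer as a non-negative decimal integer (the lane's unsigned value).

VLMAX = (256 × 1/4) / 16 = 4 lanes
AVL=8 > VLMAX=4, so vl = 4
  i=0: add(0x07,0xe8) → 239
  i=1: add(0xb5,0x9d) → 338
  i=2: add(0x5a,0xee) → 328
  i=3: add(0xe7,0xc8) → 431

vd[3] = 431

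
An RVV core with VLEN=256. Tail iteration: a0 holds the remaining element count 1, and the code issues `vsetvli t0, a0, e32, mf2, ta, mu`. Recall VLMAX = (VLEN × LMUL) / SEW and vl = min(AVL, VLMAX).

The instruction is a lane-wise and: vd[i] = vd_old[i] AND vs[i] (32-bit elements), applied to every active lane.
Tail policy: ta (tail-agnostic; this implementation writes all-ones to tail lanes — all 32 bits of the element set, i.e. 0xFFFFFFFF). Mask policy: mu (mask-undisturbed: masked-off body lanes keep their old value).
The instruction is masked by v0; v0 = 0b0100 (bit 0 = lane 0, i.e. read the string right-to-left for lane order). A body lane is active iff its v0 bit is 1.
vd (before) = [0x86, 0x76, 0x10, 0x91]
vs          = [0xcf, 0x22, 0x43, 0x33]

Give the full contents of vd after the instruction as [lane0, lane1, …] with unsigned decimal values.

lanes per group: 256·1/2/32 = 4
vl = min(AVL, VLMAX) = min(1, 4) = 1
[0] mask-off/keep = 0x86
[1] tail/ones = 0xffffffff
[2] tail/ones = 0xffffffff
[3] tail/ones = 0xffffffff

vd = [134, 4294967295, 4294967295, 4294967295]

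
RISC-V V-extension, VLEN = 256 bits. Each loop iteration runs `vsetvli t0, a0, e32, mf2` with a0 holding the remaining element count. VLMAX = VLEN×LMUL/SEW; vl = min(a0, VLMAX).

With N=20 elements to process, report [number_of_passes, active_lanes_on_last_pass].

[iterations, last_vl] = [5, 4]

VLMAX = VLEN×LMUL/SEW = 256×1/2/32 = 4
N=20: ⌈20/4⌉ = 5 iters; last vl = 20 − 4×4 = 4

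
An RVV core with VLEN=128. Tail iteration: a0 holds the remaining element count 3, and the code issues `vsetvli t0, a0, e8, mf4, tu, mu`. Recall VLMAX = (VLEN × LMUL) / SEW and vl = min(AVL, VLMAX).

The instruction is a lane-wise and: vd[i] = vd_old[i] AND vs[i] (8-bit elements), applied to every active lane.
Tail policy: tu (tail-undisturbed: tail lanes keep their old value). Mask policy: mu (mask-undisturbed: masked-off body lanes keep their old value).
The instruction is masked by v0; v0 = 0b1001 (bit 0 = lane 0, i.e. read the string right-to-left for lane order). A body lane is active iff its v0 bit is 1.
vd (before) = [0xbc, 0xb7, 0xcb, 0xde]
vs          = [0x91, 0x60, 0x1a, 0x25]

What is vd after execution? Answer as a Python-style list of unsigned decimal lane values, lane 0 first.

vd = [144, 183, 203, 222]

VLMAX = VLEN×LMUL/SEW = 128×1/4/8 = 4
vl ← min(3, 4) = 3
[0] and(0xbc,0x91) = 0x90
[1] mask-off/keep = 0xb7
[2] mask-off/keep = 0xcb
[3] tail/keep = 0xde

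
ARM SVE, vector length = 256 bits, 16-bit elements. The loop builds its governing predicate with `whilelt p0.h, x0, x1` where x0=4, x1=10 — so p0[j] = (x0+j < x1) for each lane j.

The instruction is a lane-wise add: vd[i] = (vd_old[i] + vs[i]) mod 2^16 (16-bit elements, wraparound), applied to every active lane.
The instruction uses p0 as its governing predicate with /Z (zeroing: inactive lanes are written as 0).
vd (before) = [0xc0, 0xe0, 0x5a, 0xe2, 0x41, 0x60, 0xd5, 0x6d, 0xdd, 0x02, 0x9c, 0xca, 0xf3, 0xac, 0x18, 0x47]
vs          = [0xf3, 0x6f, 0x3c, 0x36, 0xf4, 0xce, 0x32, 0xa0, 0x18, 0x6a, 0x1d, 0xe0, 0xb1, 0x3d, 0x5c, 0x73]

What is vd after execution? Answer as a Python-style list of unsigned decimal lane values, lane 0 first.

register lanes = 256/16 = 16
whilelt: lane j active iff 4+j < 10 → j < 6 → 6 active
vd[0] add(0xc0,0xf3) -> 0x1b3
vd[1] add(0xe0,0x6f) -> 0x14f
vd[2] add(0x5a,0x3c) -> 0x96
vd[3] add(0xe2,0x36) -> 0x118
vd[4] add(0x41,0xf4) -> 0x135
vd[5] add(0x60,0xce) -> 0x12e
vd[6] tail/zero -> 0x00
vd[7] tail/zero -> 0x00
vd[8] tail/zero -> 0x00
vd[9] tail/zero -> 0x00
vd[10] tail/zero -> 0x00
vd[11] tail/zero -> 0x00
vd[12] tail/zero -> 0x00
vd[13] tail/zero -> 0x00
vd[14] tail/zero -> 0x00
vd[15] tail/zero -> 0x00

vd = [435, 335, 150, 280, 309, 302, 0, 0, 0, 0, 0, 0, 0, 0, 0, 0]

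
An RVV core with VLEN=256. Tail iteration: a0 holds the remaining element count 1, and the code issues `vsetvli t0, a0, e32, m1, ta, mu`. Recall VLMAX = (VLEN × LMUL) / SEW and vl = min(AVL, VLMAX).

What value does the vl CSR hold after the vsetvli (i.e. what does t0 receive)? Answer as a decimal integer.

VLMAX = VLEN×LMUL/SEW = 256×1/32 = 8
vl ← min(1, 8) = 1

vl = 1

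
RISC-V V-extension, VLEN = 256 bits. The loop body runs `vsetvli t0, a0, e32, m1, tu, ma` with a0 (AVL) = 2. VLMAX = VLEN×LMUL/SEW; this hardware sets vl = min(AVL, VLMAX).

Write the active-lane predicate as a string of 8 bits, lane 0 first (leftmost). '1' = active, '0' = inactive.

VLMAX = (256 × 1) / 32 = 8 lanes
AVL=2 ≤ VLMAX=8, so vl = 2
bits (lane 0 leftmost): 11000000

predicate = 11000000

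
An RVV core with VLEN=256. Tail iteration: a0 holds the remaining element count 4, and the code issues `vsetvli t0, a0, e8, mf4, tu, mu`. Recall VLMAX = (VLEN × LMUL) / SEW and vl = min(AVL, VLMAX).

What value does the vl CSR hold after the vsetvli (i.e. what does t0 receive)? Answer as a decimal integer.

VLMAX = VLEN×LMUL/SEW = 256×1/4/8 = 8
vl = min(AVL, VLMAX) = min(4, 8) = 4

vl = 4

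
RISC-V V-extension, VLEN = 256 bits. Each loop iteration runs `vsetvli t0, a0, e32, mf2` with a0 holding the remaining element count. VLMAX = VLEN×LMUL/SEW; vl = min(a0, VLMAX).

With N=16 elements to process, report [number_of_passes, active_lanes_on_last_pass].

VLMAX = VLEN×LMUL/SEW = 256×1/2/32 = 4
iterations = ceil(16/4) = 4; final-pass vl = 4

[iterations, last_vl] = [4, 4]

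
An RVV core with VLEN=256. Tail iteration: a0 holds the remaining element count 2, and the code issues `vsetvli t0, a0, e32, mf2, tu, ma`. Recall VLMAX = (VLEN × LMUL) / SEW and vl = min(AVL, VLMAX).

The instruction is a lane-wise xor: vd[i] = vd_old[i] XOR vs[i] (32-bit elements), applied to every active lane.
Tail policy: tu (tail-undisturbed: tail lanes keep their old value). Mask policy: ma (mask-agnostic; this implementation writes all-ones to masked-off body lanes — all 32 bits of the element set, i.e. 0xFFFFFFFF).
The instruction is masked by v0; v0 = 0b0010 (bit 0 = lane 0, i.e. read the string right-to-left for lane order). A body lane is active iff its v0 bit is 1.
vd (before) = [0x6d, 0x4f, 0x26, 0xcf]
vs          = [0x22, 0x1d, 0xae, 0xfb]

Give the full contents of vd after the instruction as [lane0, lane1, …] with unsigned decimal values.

vd = [4294967295, 82, 38, 207]

lanes per group: 256·1/2/32 = 4
AVL=2 ≤ VLMAX=4, so vl = 2
[0] mask-off/ones = 0xffffffff
[1] xor(0x4f,0x1d) = 0x52
[2] tail/keep = 0x26
[3] tail/keep = 0xcf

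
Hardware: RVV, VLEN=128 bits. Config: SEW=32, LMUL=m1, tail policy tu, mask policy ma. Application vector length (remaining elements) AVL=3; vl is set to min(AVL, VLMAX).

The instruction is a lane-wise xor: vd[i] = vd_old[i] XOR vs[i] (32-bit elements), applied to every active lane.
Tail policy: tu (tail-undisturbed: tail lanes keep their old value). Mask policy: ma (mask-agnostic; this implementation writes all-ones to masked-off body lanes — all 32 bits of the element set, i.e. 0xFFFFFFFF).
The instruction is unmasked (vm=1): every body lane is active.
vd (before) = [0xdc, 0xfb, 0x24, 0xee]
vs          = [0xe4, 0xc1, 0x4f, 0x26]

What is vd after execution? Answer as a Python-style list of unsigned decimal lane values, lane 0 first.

vd = [56, 58, 107, 238]

VLMAX = VLEN×LMUL/SEW = 128×1/32 = 4
vl ← min(3, 4) = 3
vd[0] xor(0xdc,0xe4) -> 0x38
vd[1] xor(0xfb,0xc1) -> 0x3a
vd[2] xor(0x24,0x4f) -> 0x6b
vd[3] tail/keep -> 0xee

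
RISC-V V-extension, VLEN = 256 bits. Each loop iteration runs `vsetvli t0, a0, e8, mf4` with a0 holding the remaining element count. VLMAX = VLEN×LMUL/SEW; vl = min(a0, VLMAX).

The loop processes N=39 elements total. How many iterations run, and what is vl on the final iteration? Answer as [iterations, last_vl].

VLMAX = (256 × 1/4) / 8 = 8 lanes
39 elements at 8/iter → 5 passes, remainder 7 on the last

[iterations, last_vl] = [5, 7]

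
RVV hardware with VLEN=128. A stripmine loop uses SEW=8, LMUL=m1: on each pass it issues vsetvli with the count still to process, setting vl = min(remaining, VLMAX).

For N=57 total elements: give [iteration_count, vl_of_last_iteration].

VLMAX = VLEN×LMUL/SEW = 128×1/8 = 16
iterations = ceil(57/16) = 4; final-pass vl = 9

[iterations, last_vl] = [4, 9]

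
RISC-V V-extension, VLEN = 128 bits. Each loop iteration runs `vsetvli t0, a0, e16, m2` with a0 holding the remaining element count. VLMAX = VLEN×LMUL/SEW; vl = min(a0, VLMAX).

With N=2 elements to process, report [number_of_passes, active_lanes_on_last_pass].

VLMAX = (128 × 2) / 16 = 16 lanes
N=2: ⌈2/16⌉ = 1 iters; last vl = 2 − 0×16 = 2

[iterations, last_vl] = [1, 2]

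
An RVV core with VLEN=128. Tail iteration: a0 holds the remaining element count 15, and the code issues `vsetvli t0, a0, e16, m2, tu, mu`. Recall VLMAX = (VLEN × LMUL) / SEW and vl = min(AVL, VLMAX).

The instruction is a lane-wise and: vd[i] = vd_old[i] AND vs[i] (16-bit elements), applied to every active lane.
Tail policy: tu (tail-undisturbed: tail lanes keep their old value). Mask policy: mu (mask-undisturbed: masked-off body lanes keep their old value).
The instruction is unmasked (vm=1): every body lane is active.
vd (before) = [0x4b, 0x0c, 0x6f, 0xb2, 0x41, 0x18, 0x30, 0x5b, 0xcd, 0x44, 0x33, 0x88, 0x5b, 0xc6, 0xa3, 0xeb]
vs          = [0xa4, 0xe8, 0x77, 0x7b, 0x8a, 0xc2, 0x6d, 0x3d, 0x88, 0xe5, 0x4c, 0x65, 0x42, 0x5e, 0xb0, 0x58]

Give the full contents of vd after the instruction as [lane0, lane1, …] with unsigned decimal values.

VLMAX = (128 × 2) / 16 = 16 lanes
vl = min(AVL, VLMAX) = min(15, 16) = 15
  i=0: and(0x4b,0xa4) → 0
  i=1: and(0x0c,0xe8) → 8
  i=2: and(0x6f,0x77) → 103
  i=3: and(0xb2,0x7b) → 50
  i=4: and(0x41,0x8a) → 0
  i=5: and(0x18,0xc2) → 0
  i=6: and(0x30,0x6d) → 32
  i=7: and(0x5b,0x3d) → 25
  i=8: and(0xcd,0x88) → 136
  i=9: and(0x44,0xe5) → 68
  i=10: and(0x33,0x4c) → 0
  i=11: and(0x88,0x65) → 0
  i=12: and(0x5b,0x42) → 66
  i=13: and(0xc6,0x5e) → 70
  i=14: and(0xa3,0xb0) → 160
  i=15: tail/keep → 235

vd = [0, 8, 103, 50, 0, 0, 32, 25, 136, 68, 0, 0, 66, 70, 160, 235]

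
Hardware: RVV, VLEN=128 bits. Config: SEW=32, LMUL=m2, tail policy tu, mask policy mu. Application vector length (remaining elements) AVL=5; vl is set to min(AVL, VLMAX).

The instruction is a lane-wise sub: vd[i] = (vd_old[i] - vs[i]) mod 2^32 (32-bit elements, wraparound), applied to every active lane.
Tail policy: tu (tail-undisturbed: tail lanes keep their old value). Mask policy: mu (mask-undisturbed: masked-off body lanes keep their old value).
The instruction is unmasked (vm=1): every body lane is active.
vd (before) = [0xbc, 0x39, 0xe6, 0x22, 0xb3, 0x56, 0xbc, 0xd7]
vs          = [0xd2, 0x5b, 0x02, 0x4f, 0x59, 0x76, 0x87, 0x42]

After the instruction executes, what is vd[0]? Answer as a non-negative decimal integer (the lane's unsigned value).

VLMAX = VLEN×LMUL/SEW = 128×2/32 = 8
vl ← min(5, 8) = 5
lane  0: sub(0xbc,0xd2) ⇒ 0xffffffea
lane  1: sub(0x39,0x5b) ⇒ 0xffffffde
lane  2: sub(0xe6,0x02) ⇒ 0xe4
lane  3: sub(0x22,0x4f) ⇒ 0xffffffd3
lane  4: sub(0xb3,0x59) ⇒ 0x5a
lane  5: tail/keep ⇒ 0x56
lane  6: tail/keep ⇒ 0xbc
lane  7: tail/keep ⇒ 0xd7

vd[0] = 4294967274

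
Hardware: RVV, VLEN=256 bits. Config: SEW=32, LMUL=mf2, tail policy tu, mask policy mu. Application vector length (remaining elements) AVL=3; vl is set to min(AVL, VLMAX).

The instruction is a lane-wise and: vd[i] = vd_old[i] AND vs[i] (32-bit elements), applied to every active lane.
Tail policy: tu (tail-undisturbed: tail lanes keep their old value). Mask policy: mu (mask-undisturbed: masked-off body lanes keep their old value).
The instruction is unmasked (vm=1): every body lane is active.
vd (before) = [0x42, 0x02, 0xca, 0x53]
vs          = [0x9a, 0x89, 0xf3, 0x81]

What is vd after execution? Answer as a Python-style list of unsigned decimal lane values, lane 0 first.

VLMAX = (256 × 1/2) / 32 = 4 lanes
vl ← min(3, 4) = 3
vd[0] and(0x42,0x9a) -> 0x02
vd[1] and(0x02,0x89) -> 0x00
vd[2] and(0xca,0xf3) -> 0xc2
vd[3] tail/keep -> 0x53

vd = [2, 0, 194, 83]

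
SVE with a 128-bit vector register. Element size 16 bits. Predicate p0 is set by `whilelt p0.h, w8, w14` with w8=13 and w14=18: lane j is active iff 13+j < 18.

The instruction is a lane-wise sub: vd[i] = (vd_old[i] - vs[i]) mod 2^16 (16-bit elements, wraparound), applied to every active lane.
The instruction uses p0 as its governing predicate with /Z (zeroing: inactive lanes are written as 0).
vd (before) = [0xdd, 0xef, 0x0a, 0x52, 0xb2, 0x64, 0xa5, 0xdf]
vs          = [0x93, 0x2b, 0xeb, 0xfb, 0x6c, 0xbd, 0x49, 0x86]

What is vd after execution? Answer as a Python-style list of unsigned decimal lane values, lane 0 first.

register lanes = 128/16 = 8
p0[j] = (13+j < 18); true for j=0..4 → 5 lanes set
  i=0: sub(0xdd,0x93) → 74
  i=1: sub(0xef,0x2b) → 196
  i=2: sub(0x0a,0xeb) → 65311
  i=3: sub(0x52,0xfb) → 65367
  i=4: sub(0xb2,0x6c) → 70
  i=5: tail/zero → 0
  i=6: tail/zero → 0
  i=7: tail/zero → 0

vd = [74, 196, 65311, 65367, 70, 0, 0, 0]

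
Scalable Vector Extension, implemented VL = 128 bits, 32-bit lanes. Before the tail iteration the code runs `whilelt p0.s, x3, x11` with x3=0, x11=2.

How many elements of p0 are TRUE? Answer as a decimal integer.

vl = 2

128-bit reg / 32-bit elem → 4 lanes
whilelt: lane j active iff 0+j < 2 → j < 2 → 2 active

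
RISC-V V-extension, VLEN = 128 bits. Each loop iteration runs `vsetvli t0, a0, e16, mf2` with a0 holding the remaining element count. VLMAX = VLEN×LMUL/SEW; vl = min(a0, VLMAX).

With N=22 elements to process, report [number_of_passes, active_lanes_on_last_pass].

[iterations, last_vl] = [6, 2]

VLMAX = VLEN×LMUL/SEW = 128×1/2/16 = 4
N=22: ⌈22/4⌉ = 6 iters; last vl = 22 − 5×4 = 2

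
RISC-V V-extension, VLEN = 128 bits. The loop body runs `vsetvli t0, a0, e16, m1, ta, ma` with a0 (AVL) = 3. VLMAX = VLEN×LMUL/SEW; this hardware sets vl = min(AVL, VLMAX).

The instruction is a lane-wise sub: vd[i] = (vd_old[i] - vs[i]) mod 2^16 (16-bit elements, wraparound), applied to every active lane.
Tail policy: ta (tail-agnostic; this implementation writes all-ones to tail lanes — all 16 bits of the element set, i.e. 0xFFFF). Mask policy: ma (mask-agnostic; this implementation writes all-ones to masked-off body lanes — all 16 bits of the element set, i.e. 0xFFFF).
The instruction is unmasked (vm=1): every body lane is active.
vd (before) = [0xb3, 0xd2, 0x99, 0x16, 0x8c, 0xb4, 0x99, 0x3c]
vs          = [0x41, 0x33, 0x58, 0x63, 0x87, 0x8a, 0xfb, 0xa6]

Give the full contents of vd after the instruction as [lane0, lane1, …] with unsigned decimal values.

vd = [114, 159, 65, 65535, 65535, 65535, 65535, 65535]

VLMAX = (128 × 1) / 16 = 8 lanes
vl = min(AVL, VLMAX) = min(3, 8) = 3
  i=0: sub(0xb3,0x41) → 114
  i=1: sub(0xd2,0x33) → 159
  i=2: sub(0x99,0x58) → 65
  i=3: tail/ones → 65535
  i=4: tail/ones → 65535
  i=5: tail/ones → 65535
  i=6: tail/ones → 65535
  i=7: tail/ones → 65535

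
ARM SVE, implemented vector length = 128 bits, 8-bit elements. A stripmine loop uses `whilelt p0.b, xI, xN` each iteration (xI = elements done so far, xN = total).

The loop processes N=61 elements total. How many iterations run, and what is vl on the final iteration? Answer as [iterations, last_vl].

register lanes = 128/8 = 16
N=61: ⌈61/16⌉ = 4 iters; last vl = 61 − 3×16 = 13

[iterations, last_vl] = [4, 13]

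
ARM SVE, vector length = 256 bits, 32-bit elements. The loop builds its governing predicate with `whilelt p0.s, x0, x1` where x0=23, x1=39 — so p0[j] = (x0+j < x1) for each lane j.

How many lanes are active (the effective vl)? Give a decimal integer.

vl = 8

register lanes = 256/32 = 8
p0[j] = (23+j < 39); true for j=0..7 → 8 lanes set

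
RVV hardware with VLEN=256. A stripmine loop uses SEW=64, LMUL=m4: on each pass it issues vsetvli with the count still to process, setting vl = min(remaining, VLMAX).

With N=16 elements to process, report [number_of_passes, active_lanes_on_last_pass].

VLMAX = VLEN×LMUL/SEW = 256×4/64 = 16
N=16: ⌈16/16⌉ = 1 iters; last vl = 16 − 0×16 = 16

[iterations, last_vl] = [1, 16]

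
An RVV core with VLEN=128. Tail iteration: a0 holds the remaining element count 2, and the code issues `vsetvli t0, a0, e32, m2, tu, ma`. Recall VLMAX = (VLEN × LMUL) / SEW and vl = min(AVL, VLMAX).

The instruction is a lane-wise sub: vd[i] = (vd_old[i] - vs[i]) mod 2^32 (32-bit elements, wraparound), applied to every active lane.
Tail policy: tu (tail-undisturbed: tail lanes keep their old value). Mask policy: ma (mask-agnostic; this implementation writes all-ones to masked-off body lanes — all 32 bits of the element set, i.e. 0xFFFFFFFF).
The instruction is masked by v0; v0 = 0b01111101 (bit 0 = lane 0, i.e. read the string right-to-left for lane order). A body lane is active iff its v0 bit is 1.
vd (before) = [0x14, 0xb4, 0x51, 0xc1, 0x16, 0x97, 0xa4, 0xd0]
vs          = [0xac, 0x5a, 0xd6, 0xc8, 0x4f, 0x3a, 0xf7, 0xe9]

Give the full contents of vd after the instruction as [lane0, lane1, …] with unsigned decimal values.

VLMAX = (128 × 2) / 32 = 8 lanes
AVL=2 ≤ VLMAX=8, so vl = 2
lane  0: sub(0x14,0xac) ⇒ 0xffffff68
lane  1: mask-off/ones ⇒ 0xffffffff
lane  2: tail/keep ⇒ 0x51
lane  3: tail/keep ⇒ 0xc1
lane  4: tail/keep ⇒ 0x16
lane  5: tail/keep ⇒ 0x97
lane  6: tail/keep ⇒ 0xa4
lane  7: tail/keep ⇒ 0xd0

vd = [4294967144, 4294967295, 81, 193, 22, 151, 164, 208]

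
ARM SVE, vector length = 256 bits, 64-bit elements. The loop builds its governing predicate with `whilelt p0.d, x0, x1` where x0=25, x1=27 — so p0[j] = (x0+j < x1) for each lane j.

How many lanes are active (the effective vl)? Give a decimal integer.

vl = 2

register lanes = 256/64 = 4
p0[j] = (25+j < 27); true for j=0..1 → 2 lanes set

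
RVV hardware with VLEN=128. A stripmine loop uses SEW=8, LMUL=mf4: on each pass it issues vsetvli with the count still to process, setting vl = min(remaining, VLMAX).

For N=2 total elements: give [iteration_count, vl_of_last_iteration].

[iterations, last_vl] = [1, 2]

VLMAX = (128 × 1/4) / 8 = 4 lanes
iterations = ceil(2/4) = 1; final-pass vl = 2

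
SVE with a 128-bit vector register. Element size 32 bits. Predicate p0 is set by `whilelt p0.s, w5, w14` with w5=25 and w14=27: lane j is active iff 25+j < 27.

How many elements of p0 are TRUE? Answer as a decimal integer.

lane count: 128 div 32 = 4
p0[j] = (25+j < 27); true for j=0..1 → 2 lanes set

vl = 2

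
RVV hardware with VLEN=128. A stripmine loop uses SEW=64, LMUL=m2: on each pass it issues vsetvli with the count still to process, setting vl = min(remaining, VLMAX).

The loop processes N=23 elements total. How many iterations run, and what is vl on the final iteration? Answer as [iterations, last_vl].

[iterations, last_vl] = [6, 3]

VLMAX = VLEN×LMUL/SEW = 128×2/64 = 4
N=23: ⌈23/4⌉ = 6 iters; last vl = 23 − 5×4 = 3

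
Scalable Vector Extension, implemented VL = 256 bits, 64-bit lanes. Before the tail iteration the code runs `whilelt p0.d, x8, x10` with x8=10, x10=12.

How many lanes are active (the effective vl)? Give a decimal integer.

vl = 2

256-bit reg / 64-bit elem → 4 lanes
p0[j] = (10+j < 12); true for j=0..1 → 2 lanes set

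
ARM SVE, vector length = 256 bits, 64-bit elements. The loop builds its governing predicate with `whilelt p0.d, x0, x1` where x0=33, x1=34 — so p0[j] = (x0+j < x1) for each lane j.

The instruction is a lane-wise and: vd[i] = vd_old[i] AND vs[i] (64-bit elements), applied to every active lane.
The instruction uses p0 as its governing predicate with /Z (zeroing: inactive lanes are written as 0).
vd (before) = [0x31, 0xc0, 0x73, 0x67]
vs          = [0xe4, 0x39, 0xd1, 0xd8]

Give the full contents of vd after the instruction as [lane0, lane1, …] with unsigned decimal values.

register lanes = 256/64 = 4
whilelt: lane j active iff 33+j < 34 → j < 1 → 1 active
  i=0: and(0x31,0xe4) → 32
  i=1: tail/zero → 0
  i=2: tail/zero → 0
  i=3: tail/zero → 0

vd = [32, 0, 0, 0]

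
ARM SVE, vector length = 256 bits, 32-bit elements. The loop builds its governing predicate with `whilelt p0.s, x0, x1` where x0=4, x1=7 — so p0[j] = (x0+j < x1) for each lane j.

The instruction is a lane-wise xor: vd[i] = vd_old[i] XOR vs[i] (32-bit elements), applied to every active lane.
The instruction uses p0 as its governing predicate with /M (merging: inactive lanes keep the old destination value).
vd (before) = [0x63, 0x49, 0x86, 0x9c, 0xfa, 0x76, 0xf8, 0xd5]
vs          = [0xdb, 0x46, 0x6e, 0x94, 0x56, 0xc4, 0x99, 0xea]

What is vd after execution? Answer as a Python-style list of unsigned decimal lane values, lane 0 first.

256-bit reg / 32-bit elem → 8 lanes
active while 4+j < 7, i.e. j ∈ [0,3) capped at 8 ⇒ 3
lane  0: xor(0x63,0xdb) ⇒ 0xb8
lane  1: xor(0x49,0x46) ⇒ 0x0f
lane  2: xor(0x86,0x6e) ⇒ 0xe8
lane  3: tail/keep ⇒ 0x9c
lane  4: tail/keep ⇒ 0xfa
lane  5: tail/keep ⇒ 0x76
lane  6: tail/keep ⇒ 0xf8
lane  7: tail/keep ⇒ 0xd5

vd = [184, 15, 232, 156, 250, 118, 248, 213]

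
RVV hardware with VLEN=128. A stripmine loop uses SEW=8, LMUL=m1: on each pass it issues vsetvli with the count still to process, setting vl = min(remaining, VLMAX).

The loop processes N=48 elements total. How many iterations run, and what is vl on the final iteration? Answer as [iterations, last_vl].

VLMAX = VLEN×LMUL/SEW = 128×1/8 = 16
iterations = ceil(48/16) = 3; final-pass vl = 16

[iterations, last_vl] = [3, 16]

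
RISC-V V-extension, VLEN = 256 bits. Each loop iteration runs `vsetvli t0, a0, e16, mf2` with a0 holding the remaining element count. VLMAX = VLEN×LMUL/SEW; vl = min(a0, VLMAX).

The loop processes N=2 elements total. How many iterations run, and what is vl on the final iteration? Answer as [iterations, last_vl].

[iterations, last_vl] = [1, 2]

VLMAX = (256 × 1/2) / 16 = 8 lanes
2 elements at 8/iter → 1 passes, remainder 2 on the last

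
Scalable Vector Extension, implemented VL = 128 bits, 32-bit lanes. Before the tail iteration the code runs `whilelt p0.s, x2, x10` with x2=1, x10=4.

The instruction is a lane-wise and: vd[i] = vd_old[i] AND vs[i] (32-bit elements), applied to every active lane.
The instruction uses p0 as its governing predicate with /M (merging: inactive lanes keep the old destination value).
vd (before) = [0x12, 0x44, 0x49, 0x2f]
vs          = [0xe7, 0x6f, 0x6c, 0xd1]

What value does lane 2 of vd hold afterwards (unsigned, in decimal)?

128-bit reg / 32-bit elem → 4 lanes
active while 1+j < 4, i.e. j ∈ [0,3) capped at 4 ⇒ 3
lane  0: and(0x12,0xe7) ⇒ 0x02
lane  1: and(0x44,0x6f) ⇒ 0x44
lane  2: and(0x49,0x6c) ⇒ 0x48
lane  3: tail/keep ⇒ 0x2f

vd[2] = 72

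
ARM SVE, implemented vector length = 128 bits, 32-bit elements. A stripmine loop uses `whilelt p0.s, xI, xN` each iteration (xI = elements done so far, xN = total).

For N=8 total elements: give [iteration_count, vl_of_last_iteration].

[iterations, last_vl] = [2, 4]

128-bit reg / 32-bit elem → 4 lanes
N=8: ⌈8/4⌉ = 2 iters; last vl = 8 − 1×4 = 4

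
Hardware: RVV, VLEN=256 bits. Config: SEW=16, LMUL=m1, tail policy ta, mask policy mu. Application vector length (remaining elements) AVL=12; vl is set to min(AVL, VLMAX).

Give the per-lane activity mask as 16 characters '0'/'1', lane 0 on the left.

lanes per group: 256·1/16 = 16
AVL=12 ≤ VLMAX=16, so vl = 12
bits (lane 0 leftmost): 1111111111110000

predicate = 1111111111110000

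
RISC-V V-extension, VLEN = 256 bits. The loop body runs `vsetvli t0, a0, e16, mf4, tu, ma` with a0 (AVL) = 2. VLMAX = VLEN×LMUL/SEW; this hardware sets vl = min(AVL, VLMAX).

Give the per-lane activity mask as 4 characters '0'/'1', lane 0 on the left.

predicate = 1100

VLMAX = VLEN×LMUL/SEW = 256×1/4/16 = 4
AVL=2 ≤ VLMAX=4, so vl = 2
bits (lane 0 leftmost): 1100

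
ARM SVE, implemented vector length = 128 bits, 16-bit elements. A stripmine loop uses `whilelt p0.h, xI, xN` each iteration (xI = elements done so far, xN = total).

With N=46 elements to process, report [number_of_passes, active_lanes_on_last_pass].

lane count: 128 div 16 = 8
N=46: ⌈46/8⌉ = 6 iters; last vl = 46 − 5×8 = 6

[iterations, last_vl] = [6, 6]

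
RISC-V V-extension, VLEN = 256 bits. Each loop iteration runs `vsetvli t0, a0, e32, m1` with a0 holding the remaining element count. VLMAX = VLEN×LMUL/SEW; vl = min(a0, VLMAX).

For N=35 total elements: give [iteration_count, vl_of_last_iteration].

lanes per group: 256·1/32 = 8
35 elements at 8/iter → 5 passes, remainder 3 on the last

[iterations, last_vl] = [5, 3]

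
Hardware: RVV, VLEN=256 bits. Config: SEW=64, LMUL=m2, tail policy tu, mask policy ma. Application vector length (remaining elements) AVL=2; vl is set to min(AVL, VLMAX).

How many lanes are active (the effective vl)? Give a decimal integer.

vl = 2

VLMAX = (256 × 2) / 64 = 8 lanes
vl ← min(2, 8) = 2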